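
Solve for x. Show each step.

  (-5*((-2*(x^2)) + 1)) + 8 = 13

Step 1. [(-5*((-2*(x^2)) + 1)) + 8 = 13] the outer +8 inverts by subtracting 8. So sub: -5*((-2*(x^2)) + 1) = 5.
Step 2. [-5*((-2*(x^2)) + 1) = 5] divide by the outer -5. So div: (-2*(x^2)) + 1 = -1.
Step 3. [(-2*(x^2)) + 1 = -1] the outer +1 inverts by subtracting 1 ⇒ sub: -2*(x^2) = -2.
Step 4. [-2*(x^2) = -2] -2 out front; divide by -2 ⇒ div: x^2 = 1.
Step 5. [x^2 = 1] √ both sides: 1 ≥ 0 gives two branches, so sqrt: x = 1 or -1.

Answer: x ∈ {-1, 1}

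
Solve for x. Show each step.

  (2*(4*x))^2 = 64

Step 1. [(2*(4*x))^2 = 64] 64 ≥ 0, LHS is (·)² — take ±√. So sqrt: 2*(4*x) = 8 or -8.
Step 2. [2*(4*x) = 8 or -8] LHS = 2·(…); ÷2 both sides, so div: 4*x = 4 or -4.
Step 3. [4*x = 4 or -4] 4·(inner) — divide through by 4 ⇒ div: x = 1 or -1.

Answer: x ∈ {-1, 1}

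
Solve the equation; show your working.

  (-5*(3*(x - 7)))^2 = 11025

Step 1. [(-5*(3*(x - 7)))^2 = 11025] LHS squared, RHS 11025 ≥ 0: apply √ (±) ⇒ sqrt: -5*(3*(x - 7)) = 105 or -105.
Step 2. [-5*(3*(x - 7)) = 105 or -105] leading coefficient -5: divide by -5. So div: 3*(x - 7) = -21 or 21.
Step 3. [3*(x - 7) = -21 or 21] LHS = 3·(…); ÷3 both sides, so div: x - 7 = -7 or 7.
Step 4. [x - 7 = -7 or 7] -7 is outermost — add 7 both sides. So sub: x = 0 or 14.

Answer: x ∈ {0, 14}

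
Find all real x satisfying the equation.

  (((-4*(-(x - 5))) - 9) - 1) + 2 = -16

Step 1. [(((-4*(-(x - 5))) - 9) - 1) + 2 = -16] the outer +2 inverts by subtracting 2, so sub: ((-4*(-(x - 5))) - 9) - 1 = -18.
Step 2. [((-4*(-(x - 5))) - 9) - 1 = -18] peel the -1: add 1 from each side ⇒ sub: (-4*(-(x - 5))) - 9 = -17.
Step 3. [(-4*(-(x - 5))) - 9 = -17] -9 is outermost — add 9 both sides. So sub: -4*(-(x - 5)) = -8.
Step 4. [-4*(-(x - 5)) = -8] -4 out front; divide by -4 ⇒ div: -(x - 5) = 2.
Step 5. [-(x - 5) = 2] leading − — multiply by −1 ⇒ neg: x - 5 = -2.
Step 6. [x - 5 = -2] 5 comes off first (add 5), so sub: x = 3.

Answer: x ∈ {3}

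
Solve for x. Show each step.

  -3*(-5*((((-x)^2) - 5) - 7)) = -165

Step 1. [-3*(-5*((((-x)^2) - 5) - 7)) = -165] leading coefficient -3: divide by -3. So div: -5*((((-x)^2) - 5) - 7) = 55.
Step 2. [-5*((((-x)^2) - 5) - 7) = 55] -5 out front; divide by -5, so div: (((-x)^2) - 5) - 7 = -11.
Step 3. [(((-x)^2) - 5) - 7 = -11] add 7: x sits inside (… - 7). So sub: ((-x)^2) - 5 = -4.
Step 4. [((-x)^2) - 5 = -4] peel the -5: add 5 from each side, so sub: (-x)^2 = 1.
Step 5. [(-x)^2 = 1] LHS squared, RHS 1 ≥ 0: apply √ (±), so sqrt: -x = 1 or -1.
Step 6. [-x = 1 or -1] flip signs both sides ⇒ neg: x = -1 or 1.

Answer: x ∈ {-1, 1}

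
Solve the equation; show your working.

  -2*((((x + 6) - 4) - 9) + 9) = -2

Step 1. [-2*((((x + 6) - 4) - 9) + 9) = -2] -2 out front; divide by -2 ⇒ div: (((x + 6) - 4) - 9) + 9 = 1.
Step 2. [(((x + 6) - 4) - 9) + 9 = 1] subtract 9: x sits inside (… + 9) ⇒ sub: ((x + 6) - 4) - 9 = -8.
Step 3. [((x + 6) - 4) - 9 = -8] -9 is outermost — add 9 both sides ⇒ sub: (x + 6) - 4 = 1.
Step 4. [(x + 6) - 4 = 1] 4 comes off first (add 4) ⇒ sub: x + 6 = 5.
Step 5. [x + 6 = 5] the outer +6 inverts by subtracting 6, so sub: x = -1.

Answer: x ∈ {-1}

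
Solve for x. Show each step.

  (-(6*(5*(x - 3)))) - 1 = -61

Step 1. [(-(6*(5*(x - 3)))) - 1 = -61] the outer -1 inverts by adding 1 ⇒ sub: -(6*(5*(x - 3))) = -60.
Step 2. [-(6*(5*(x - 3))) = -60] LHS negated; negate both sides, so neg: 6*(5*(x - 3)) = 60.
Step 3. [6*(5*(x - 3)) = 60] divide by the outer 6, so div: 5*(x - 3) = 10.
Step 4. [5*(x - 3) = 10] 5·(inner) — divide through by 5. So div: x - 3 = 2.
Step 5. [x - 3 = 2] add 3: x sits inside (… - 3) ⇒ sub: x = 5.

Answer: x ∈ {5}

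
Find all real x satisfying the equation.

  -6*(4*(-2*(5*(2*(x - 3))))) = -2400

Step 1. [-6*(4*(-2*(5*(2*(x - 3))))) = -2400] -6·(inner) — divide through by -6 ⇒ div: 4*(-2*(5*(2*(x - 3)))) = 400.
Step 2. [4*(-2*(5*(2*(x - 3)))) = 400] LHS = 4·(…); ÷4 both sides, so div: -2*(5*(2*(x - 3))) = 100.
Step 3. [-2*(5*(2*(x - 3))) = 100] -2·(inner) — divide through by -2, so div: 5*(2*(x - 3)) = -50.
Step 4. [5*(2*(x - 3)) = -50] 5·(inner) — divide through by 5, so div: 2*(x - 3) = -10.
Step 5. [2*(x - 3) = -10] 2 out front; divide by 2 ⇒ div: x - 3 = -5.
Step 6. [x - 3 = -5] -3 is outermost — add 3 both sides, so sub: x = -2.

Answer: x ∈ {-2}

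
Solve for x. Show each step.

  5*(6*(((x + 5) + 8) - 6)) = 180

Step 1. [5*(6*(((x + 5) + 8) - 6)) = 180] 5 out front; divide by 5, so div: 6*(((x + 5) + 8) - 6) = 36.
Step 2. [6*(((x + 5) + 8) - 6) = 36] leading coefficient 6: divide by 6, so div: ((x + 5) + 8) - 6 = 6.
Step 3. [((x + 5) + 8) - 6 = 6] the outer -6 inverts by adding 6. So sub: (x + 5) + 8 = 12.
Step 4. [(x + 5) + 8 = 12] subtract 8: x sits inside (… + 8), so sub: x + 5 = 4.
Step 5. [x + 5 = 4] the outer +5 inverts by subtracting 5, so sub: x = -1.

Answer: x ∈ {-1}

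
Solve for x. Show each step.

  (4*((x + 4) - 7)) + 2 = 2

Step 1. [(4*((x + 4) - 7)) + 2 = 2] subtract 2: x sits inside (… + 2). So sub: 4*((x + 4) - 7) = 0.
Step 2. [4*((x + 4) - 7) = 0] LHS = 4·(…); ÷4 both sides. So div: (x + 4) - 7 = 0.
Step 3. [(x + 4) - 7 = 0] peel the -7: add 7 from each side ⇒ sub: x + 4 = 7.
Step 4. [x + 4 = 7] subtract 4: x sits inside (… + 4) ⇒ sub: x = 3.

Answer: x ∈ {3}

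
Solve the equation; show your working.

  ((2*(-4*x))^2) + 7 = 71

Step 1. [((2*(-4*x))^2) + 7 = 71] the outer +7 inverts by subtracting 7, so sub: (2*(-4*x))^2 = 64.
Step 2. [(2*(-4*x))^2 = 64] 64 ≥ 0, LHS is (·)² — take ±√, so sqrt: 2*(-4*x) = 8 or -8.
Step 3. [2*(-4*x) = 8 or -8] LHS = 2·(…); ÷2 both sides. So div: -4*x = 4 or -4.
Step 4. [-4*x = 4 or -4] leading coefficient -4: divide by -4. So div: x = -1 or 1.

Answer: x ∈ {-1, 1}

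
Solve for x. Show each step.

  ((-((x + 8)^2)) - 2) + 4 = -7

Step 1. [((-((x + 8)^2)) - 2) + 4 = -7] peel the +4: subtract 4 from each side. So sub: (-((x + 8)^2)) - 2 = -11.
Step 2. [(-((x + 8)^2)) - 2 = -11] -2 is outermost — add 2 both sides. So sub: -((x + 8)^2) = -9.
Step 3. [-((x + 8)^2) = -9] leading − — multiply by −1. So neg: (x + 8)^2 = 9.
Step 4. [(x + 8)^2 = 9] LHS squared, RHS 9 ≥ 0: apply √ (±), so sqrt: x + 8 = 3 or -3.
Step 5. [x + 8 = 3 or -3] 8 comes off first (subtract 8). So sub: x = -5 or -11.

Answer: x ∈ {-11, -5}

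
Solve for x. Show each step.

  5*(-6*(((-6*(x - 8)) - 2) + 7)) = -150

Step 1. [5*(-6*(((-6*(x - 8)) - 2) + 7)) = -150] 5 out front; divide by 5 ⇒ div: -6*(((-6*(x - 8)) - 2) + 7) = -30.
Step 2. [-6*(((-6*(x - 8)) - 2) + 7) = -30] divide by the outer -6. So div: ((-6*(x - 8)) - 2) + 7 = 5.
Step 3. [((-6*(x - 8)) - 2) + 7 = 5] subtract 7: x sits inside (… + 7) ⇒ sub: (-6*(x - 8)) - 2 = -2.
Step 4. [(-6*(x - 8)) - 2 = -2] the outer -2 inverts by adding 2, so sub: -6*(x - 8) = 0.
Step 5. [-6*(x - 8) = 0] divide by the outer -6. So div: x - 8 = 0.
Step 6. [x - 8 = 0] 8 comes off first (add 8). So sub: x = 8.

Answer: x ∈ {8}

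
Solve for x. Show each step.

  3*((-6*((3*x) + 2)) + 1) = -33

Step 1. [3*((-6*((3*x) + 2)) + 1) = -33] 3·(inner) — divide through by 3. So div: (-6*((3*x) + 2)) + 1 = -11.
Step 2. [(-6*((3*x) + 2)) + 1 = -11] 1 comes off first (subtract 1) ⇒ sub: -6*((3*x) + 2) = -12.
Step 3. [-6*((3*x) + 2) = -12] leading coefficient -6: divide by -6 ⇒ div: (3*x) + 2 = 2.
Step 4. [(3*x) + 2 = 2] subtract 2: x sits inside (… + 2) ⇒ sub: 3*x = 0.
Step 5. [3*x = 0] 3 out front; divide by 3. So div: x = 0.

Answer: x ∈ {0}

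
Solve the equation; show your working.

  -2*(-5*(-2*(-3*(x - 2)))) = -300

Step 1. [-2*(-5*(-2*(-3*(x - 2)))) = -300] divide by the outer -2 ⇒ div: -5*(-2*(-3*(x - 2))) = 150.
Step 2. [-5*(-2*(-3*(x - 2))) = 150] -5·(inner) — divide through by -5, so div: -2*(-3*(x - 2)) = -30.
Step 3. [-2*(-3*(x - 2)) = -30] LHS = -2·(…); ÷-2 both sides, so div: -3*(x - 2) = 15.
Step 4. [-3*(x - 2) = 15] divide by the outer -3. So div: x - 2 = -5.
Step 5. [x - 2 = -5] -2 is outermost — add 2 both sides ⇒ sub: x = -3.

Answer: x ∈ {-3}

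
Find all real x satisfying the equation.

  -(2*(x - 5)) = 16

Step 1. [-(2*(x - 5)) = 16] flip signs both sides ⇒ neg: 2*(x - 5) = -16.
Step 2. [2*(x - 5) = -16] divide by the outer 2. So div: x - 5 = -8.
Step 3. [x - 5 = -8] the outer -5 inverts by adding 5. So sub: x = -3.

Answer: x ∈ {-3}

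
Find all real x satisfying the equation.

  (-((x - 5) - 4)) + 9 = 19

Step 1. [(-((x - 5) - 4)) + 9 = 19] subtract 9: x sits inside (… + 9). So sub: -((x - 5) - 4) = 10.
Step 2. [-((x - 5) - 4) = 10] leading − — multiply by −1 ⇒ neg: (x - 5) - 4 = -10.
Step 3. [(x - 5) - 4 = -10] peel the -4: add 4 from each side, so sub: x - 5 = -6.
Step 4. [x - 5 = -6] the outer -5 inverts by adding 5. So sub: x = -1.

Answer: x ∈ {-1}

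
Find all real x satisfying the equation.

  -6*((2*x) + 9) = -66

Step 1. [-6*((2*x) + 9) = -66] -6·(inner) — divide through by -6, so div: (2*x) + 9 = 11.
Step 2. [(2*x) + 9 = 11] +9 is outermost — subtract 9 both sides. So sub: 2*x = 2.
Step 3. [2*x = 2] 2·(inner) — divide through by 2, so div: x = 1.

Answer: x ∈ {1}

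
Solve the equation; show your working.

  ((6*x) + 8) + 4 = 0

Step 1. [((6*x) + 8) + 4 = 0] peel the +4: subtract 4 from each side ⇒ sub: (6*x) + 8 = -4.
Step 2. [(6*x) + 8 = -4] subtract 8: x sits inside (… + 8) ⇒ sub: 6*x = -12.
Step 3. [6*x = -12] 6·(inner) — divide through by 6 ⇒ div: x = -2.

Answer: x ∈ {-2}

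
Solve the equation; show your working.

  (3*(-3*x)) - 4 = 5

Step 1. [(3*(-3*x)) - 4 = 5] the outer -4 inverts by adding 4. So sub: 3*(-3*x) = 9.
Step 2. [3*(-3*x) = 9] 3·(inner) — divide through by 3 ⇒ div: -3*x = 3.
Step 3. [-3*x = 3] -3 out front; divide by -3. So div: x = -1.

Answer: x ∈ {-1}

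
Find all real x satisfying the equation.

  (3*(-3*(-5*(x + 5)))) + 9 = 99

Step 1. [(3*(-3*(-5*(x + 5)))) + 9 = 99] +9 is outermost — subtract 9 both sides ⇒ sub: 3*(-3*(-5*(x + 5))) = 90.
Step 2. [3*(-3*(-5*(x + 5))) = 90] divide by the outer 3, so div: -3*(-5*(x + 5)) = 30.
Step 3. [-3*(-5*(x + 5)) = 30] divide by the outer -3 ⇒ div: -5*(x + 5) = -10.
Step 4. [-5*(x + 5) = -10] divide by the outer -5, so div: x + 5 = 2.
Step 5. [x + 5 = 2] subtract 5: x sits inside (… + 5). So sub: x = -3.

Answer: x ∈ {-3}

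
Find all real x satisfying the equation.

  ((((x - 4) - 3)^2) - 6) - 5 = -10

Step 1. [((((x - 4) - 3)^2) - 6) - 5 = -10] 5 comes off first (add 5) ⇒ sub: (((x - 4) - 3)^2) - 6 = -5.
Step 2. [(((x - 4) - 3)^2) - 6 = -5] add 6: x sits inside (… - 6) ⇒ sub: ((x - 4) - 3)^2 = 1.
Step 3. [((x - 4) - 3)^2 = 1] 1 ≥ 0, LHS is (·)² — take ±√ ⇒ sqrt: (x - 4) - 3 = 1 or -1.
Step 4. [(x - 4) - 3 = 1 or -1] -3 is outermost — add 3 both sides ⇒ sub: x - 4 = 4 or 2.
Step 5. [x - 4 = 4 or 2] 4 comes off first (add 4) ⇒ sub: x = 8 or 6.

Answer: x ∈ {6, 8}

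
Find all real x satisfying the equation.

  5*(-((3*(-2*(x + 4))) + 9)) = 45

Step 1. [5*(-((3*(-2*(x + 4))) + 9)) = 45] 5 out front; divide by 5 ⇒ div: -((3*(-2*(x + 4))) + 9) = 9.
Step 2. [-((3*(-2*(x + 4))) + 9) = 9] flip signs both sides. So neg: (3*(-2*(x + 4))) + 9 = -9.
Step 3. [(3*(-2*(x + 4))) + 9 = -9] common factor 3 (LHS and -9) — divide through, so factor: (-2*(x + 4)) + 3 = -3.
Step 4. [(-2*(x + 4)) + 3 = -3] subtract 3: x sits inside (… + 3). So sub: -2*(x + 4) = -6.
Step 5. [-2*(x + 4) = -6] leading coefficient -2: divide by -2, so div: x + 4 = 3.
Step 6. [x + 4 = 3] 4 comes off first (subtract 4) ⇒ sub: x = -1.

Answer: x ∈ {-1}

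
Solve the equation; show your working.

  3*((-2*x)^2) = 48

Step 1. [3*((-2*x)^2) = 48] 3·(inner) — divide through by 3. So div: (-2*x)^2 = 16.
Step 2. [(-2*x)^2 = 16] LHS squared, RHS 16 ≥ 0: apply √ (±). So sqrt: -2*x = 4 or -4.
Step 3. [-2*x = 4 or -4] leading coefficient -2: divide by -2. So div: x = -2 or 2.

Answer: x ∈ {-2, 2}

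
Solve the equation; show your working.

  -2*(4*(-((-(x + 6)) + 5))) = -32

Step 1. [-2*(4*(-((-(x + 6)) + 5))) = -32] -2 out front; divide by -2 ⇒ div: 4*(-((-(x + 6)) + 5)) = 16.
Step 2. [4*(-((-(x + 6)) + 5)) = 16] leading coefficient 4: divide by 4. So div: -((-(x + 6)) + 5) = 4.
Step 3. [-((-(x + 6)) + 5) = 4] flip signs both sides ⇒ neg: (-(x + 6)) + 5 = -4.
Step 4. [(-(x + 6)) + 5 = -4] subtract 5: x sits inside (… + 5) ⇒ sub: -(x + 6) = -9.
Step 5. [-(x + 6) = -9] leading − — multiply by −1, so neg: x + 6 = 9.
Step 6. [x + 6 = 9] the outer +6 inverts by subtracting 6. So sub: x = 3.

Answer: x ∈ {3}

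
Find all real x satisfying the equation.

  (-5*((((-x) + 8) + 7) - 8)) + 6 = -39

Step 1. [(-5*((((-x) + 8) + 7) - 8)) + 6 = -39] the outer +6 inverts by subtracting 6 ⇒ sub: -5*((((-x) + 8) + 7) - 8) = -45.
Step 2. [-5*((((-x) + 8) + 7) - 8) = -45] -5 out front; divide by -5, so div: (((-x) + 8) + 7) - 8 = 9.
Step 3. [(((-x) + 8) + 7) - 8 = 9] 8 comes off first (add 8), so sub: ((-x) + 8) + 7 = 17.
Step 4. [((-x) + 8) + 7 = 17] +7 is outermost — subtract 7 both sides, so sub: (-x) + 8 = 10.
Step 5. [(-x) + 8 = 10] +8 is outermost — subtract 8 both sides ⇒ sub: -x = 2.
Step 6. [-x = 2] LHS negated; negate both sides ⇒ neg: x = -2.

Answer: x ∈ {-2}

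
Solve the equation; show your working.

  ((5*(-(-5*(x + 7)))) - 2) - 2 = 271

Step 1. [((5*(-(-5*(x + 7)))) - 2) - 2 = 271] -2 is outermost — add 2 both sides. So sub: (5*(-(-5*(x + 7)))) - 2 = 273.
Step 2. [(5*(-(-5*(x + 7)))) - 2 = 273] 2 comes off first (add 2) ⇒ sub: 5*(-(-5*(x + 7))) = 275.
Step 3. [5*(-(-5*(x + 7))) = 275] LHS = 5·(…); ÷5 both sides. So div: -(-5*(x + 7)) = 55.
Step 4. [-(-5*(x + 7)) = 55] flip signs both sides ⇒ neg: -5*(x + 7) = -55.
Step 5. [-5*(x + 7) = -55] -5 out front; divide by -5 ⇒ div: x + 7 = 11.
Step 6. [x + 7 = 11] the outer +7 inverts by subtracting 7, so sub: x = 4.

Answer: x ∈ {4}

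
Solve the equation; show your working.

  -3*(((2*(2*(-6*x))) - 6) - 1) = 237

Step 1. [-3*(((2*(2*(-6*x))) - 6) - 1) = 237] -3·(inner) — divide through by -3, so div: ((2*(2*(-6*x))) - 6) - 1 = -79.
Step 2. [((2*(2*(-6*x))) - 6) - 1 = -79] 1 comes off first (add 1). So sub: (2*(2*(-6*x))) - 6 = -78.
Step 3. [(2*(2*(-6*x))) - 6 = -78] 2 | LHS and 2 | -78: pull 2 out ⇒ factor: (2*(-6*x)) - 3 = -39.
Step 4. [(2*(-6*x)) - 3 = -39] peel the -3: add 3 from each side ⇒ sub: 2*(-6*x) = -36.
Step 5. [2*(-6*x) = -36] 2·(inner) — divide through by 2. So div: -6*x = -18.
Step 6. [-6*x = -18] leading coefficient -6: divide by -6, so div: x = 3.

Answer: x ∈ {3}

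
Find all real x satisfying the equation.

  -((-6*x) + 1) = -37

Step 1. [-((-6*x) + 1) = -37] LHS negated; negate both sides ⇒ neg: (-6*x) + 1 = 37.
Step 2. [(-6*x) + 1 = 37] peel the +1: subtract 1 from each side, so sub: -6*x = 36.
Step 3. [-6*x = 36] -6·(inner) — divide through by -6 ⇒ div: x = -6.

Answer: x ∈ {-6}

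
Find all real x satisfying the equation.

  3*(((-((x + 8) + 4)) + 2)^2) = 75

Step 1. [3*(((-((x + 8) + 4)) + 2)^2) = 75] 3 out front; divide by 3 ⇒ div: ((-((x + 8) + 4)) + 2)^2 = 25.
Step 2. [((-((x + 8) + 4)) + 2)^2 = 25] LHS squared, RHS 25 ≥ 0: apply √ (±) ⇒ sqrt: (-((x + 8) + 4)) + 2 = 5 or -5.
Step 3. [(-((x + 8) + 4)) + 2 = 5 or -5] the outer +2 inverts by subtracting 2. So sub: -((x + 8) + 4) = 3 or -7.
Step 4. [-((x + 8) + 4) = 3 or -7] leading − — multiply by −1. So neg: (x + 8) + 4 = -3 or 7.
Step 5. [(x + 8) + 4 = -3 or 7] the outer +4 inverts by subtracting 4 ⇒ sub: x + 8 = -7 or 3.
Step 6. [x + 8 = -7 or 3] subtract 8: x sits inside (… + 8), so sub: x = -15 or -5.

Answer: x ∈ {-15, -5}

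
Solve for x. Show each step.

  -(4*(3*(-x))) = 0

Step 1. [-(4*(3*(-x))) = 0] LHS negated; negate both sides, so neg: 4*(3*(-x)) = 0.
Step 2. [4*(3*(-x)) = 0] 4·(inner) — divide through by 4 ⇒ div: 3*(-x) = 0.
Step 3. [3*(-x) = 0] 3·(inner) — divide through by 3, so div: -x = 0.
Step 4. [-x = 0] leading − — multiply by −1, so neg: x = 0.

Answer: x ∈ {0}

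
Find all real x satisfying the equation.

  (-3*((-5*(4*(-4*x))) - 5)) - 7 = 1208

Step 1. [(-3*((-5*(4*(-4*x))) - 5)) - 7 = 1208] the outer -7 inverts by adding 7, so sub: -3*((-5*(4*(-4*x))) - 5) = 1215.
Step 2. [-3*((-5*(4*(-4*x))) - 5) = 1215] -3·(inner) — divide through by -3, so div: (-5*(4*(-4*x))) - 5 = -405.
Step 3. [(-5*(4*(-4*x))) - 5 = -405] the outer -5 inverts by adding 5, so sub: -5*(4*(-4*x)) = -400.
Step 4. [-5*(4*(-4*x)) = -400] -5·(inner) — divide through by -5, so div: 4*(-4*x) = 80.
Step 5. [4*(-4*x) = 80] LHS = 4·(…); ÷4 both sides ⇒ div: -4*x = 20.
Step 6. [-4*x = 20] -4 out front; divide by -4. So div: x = -5.

Answer: x ∈ {-5}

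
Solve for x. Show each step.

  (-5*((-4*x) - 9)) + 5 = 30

Step 1. [(-5*((-4*x) - 9)) + 5 = 30] peel the +5: subtract 5 from each side, so sub: -5*((-4*x) - 9) = 25.
Step 2. [-5*((-4*x) - 9) = 25] divide by the outer -5, so div: (-4*x) - 9 = -5.
Step 3. [(-4*x) - 9 = -5] 9 comes off first (add 9). So sub: -4*x = 4.
Step 4. [-4*x = 4] divide by the outer -4. So div: x = -1.

Answer: x ∈ {-1}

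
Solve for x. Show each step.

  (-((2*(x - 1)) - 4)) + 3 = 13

Step 1. [(-((2*(x - 1)) - 4)) + 3 = 13] the outer +3 inverts by subtracting 3, so sub: -((2*(x - 1)) - 4) = 10.
Step 2. [-((2*(x - 1)) - 4) = 10] LHS negated; negate both sides. So neg: (2*(x - 1)) - 4 = -10.
Step 3. [(2*(x - 1)) - 4 = -10] 2 divides every term; factor it out, so factor: (x - 1) - 2 = -5.
Step 4. [(x - 1) - 2 = -5] -2 is outermost — add 2 both sides, so sub: x - 1 = -3.
Step 5. [x - 1 = -3] -1 is outermost — add 1 both sides. So sub: x = -2.

Answer: x ∈ {-2}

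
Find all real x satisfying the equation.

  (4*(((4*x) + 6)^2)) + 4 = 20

Step 1. [(4*(((4*x) + 6)^2)) + 4 = 20] 4 divides every term; factor it out ⇒ factor: (((4*x) + 6)^2) + 1 = 5.
Step 2. [(((4*x) + 6)^2) + 1 = 5] the outer +1 inverts by subtracting 1, so sub: ((4*x) + 6)^2 = 4.
Step 3. [((4*x) + 6)^2 = 4] 4 ≥ 0, LHS is (·)² — take ±√. So sqrt: (4*x) + 6 = 2 or -2.
Step 4. [(4*x) + 6 = 2 or -2] peel the +6: subtract 6 from each side ⇒ sub: 4*x = -4 or -8.
Step 5. [4*x = -4 or -8] leading coefficient 4: divide by 4. So div: x = -1 or -2.

Answer: x ∈ {-2, -1}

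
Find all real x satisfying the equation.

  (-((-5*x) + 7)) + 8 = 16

Step 1. [(-((-5*x) + 7)) + 8 = 16] subtract 8: x sits inside (… + 8) ⇒ sub: -((-5*x) + 7) = 8.
Step 2. [-((-5*x) + 7) = 8] flip signs both sides. So neg: (-5*x) + 7 = -8.
Step 3. [(-5*x) + 7 = -8] peel the +7: subtract 7 from each side ⇒ sub: -5*x = -15.
Step 4. [-5*x = -15] LHS = -5·(…); ÷-5 both sides. So div: x = 3.

Answer: x ∈ {3}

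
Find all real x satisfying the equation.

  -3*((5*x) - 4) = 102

Step 1. [-3*((5*x) - 4) = 102] -3·(inner) — divide through by -3 ⇒ div: (5*x) - 4 = -34.
Step 2. [(5*x) - 4 = -34] the outer -4 inverts by adding 4, so sub: 5*x = -30.
Step 3. [5*x = -30] 5 out front; divide by 5, so div: x = -6.

Answer: x ∈ {-6}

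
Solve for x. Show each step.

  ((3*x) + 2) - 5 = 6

Step 1. [((3*x) + 2) - 5 = 6] the outer -5 inverts by adding 5. So sub: (3*x) + 2 = 11.
Step 2. [(3*x) + 2 = 11] +2 is outermost — subtract 2 both sides. So sub: 3*x = 9.
Step 3. [3*x = 9] leading coefficient 3: divide by 3. So div: x = 3.

Answer: x ∈ {3}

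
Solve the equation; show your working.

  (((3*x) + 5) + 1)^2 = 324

Step 1. [(((3*x) + 5) + 1)^2 = 324] LHS squared, RHS 324 ≥ 0: apply √ (±), so sqrt: ((3*x) + 5) + 1 = 18 or -18.
Step 2. [((3*x) + 5) + 1 = 18 or -18] 1 comes off first (subtract 1), so sub: (3*x) + 5 = 17 or -19.
Step 3. [(3*x) + 5 = 17 or -19] the outer +5 inverts by subtracting 5. So sub: 3*x = 12 or -24.
Step 4. [3*x = 12 or -24] 3·(inner) — divide through by 3, so div: x = 4 or -8.

Answer: x ∈ {-8, 4}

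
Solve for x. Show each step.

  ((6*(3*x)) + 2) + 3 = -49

Step 1. [((6*(3*x)) + 2) + 3 = -49] peel the +3: subtract 3 from each side, so sub: (6*(3*x)) + 2 = -52.
Step 2. [(6*(3*x)) + 2 = -52] +2 is outermost — subtract 2 both sides ⇒ sub: 6*(3*x) = -54.
Step 3. [6*(3*x) = -54] 6·(inner) — divide through by 6, so div: 3*x = -9.
Step 4. [3*x = -9] divide by the outer 3 ⇒ div: x = -3.

Answer: x ∈ {-3}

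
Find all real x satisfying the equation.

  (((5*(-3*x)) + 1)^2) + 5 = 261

Step 1. [(((5*(-3*x)) + 1)^2) + 5 = 261] the outer +5 inverts by subtracting 5 ⇒ sub: ((5*(-3*x)) + 1)^2 = 256.
Step 2. [((5*(-3*x)) + 1)^2 = 256] √ both sides: 256 ≥ 0 gives two branches. So sqrt: (5*(-3*x)) + 1 = 16 or -16.
Step 3. [(5*(-3*x)) + 1 = 16 or -16] 1 comes off first (subtract 1) ⇒ sub: 5*(-3*x) = 15 or -17.
Step 4. [5*(-3*x) = 15 or -17] leading coefficient 5: divide by 5 ⇒ div: -3*x = 3 or -17/5.
Step 5. [-3*x = 3 or -17/5] leading coefficient -3: divide by -3, so div: x = -1 or 17/15.

Answer: x ∈ {-1, 17/15}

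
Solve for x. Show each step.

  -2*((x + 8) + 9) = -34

Step 1. [-2*((x + 8) + 9) = -34] leading coefficient -2: divide by -2, so div: (x + 8) + 9 = 17.
Step 2. [(x + 8) + 9 = 17] subtract 9: x sits inside (… + 9), so sub: x + 8 = 8.
Step 3. [x + 8 = 8] the outer +8 inverts by subtracting 8, so sub: x = 0.

Answer: x ∈ {0}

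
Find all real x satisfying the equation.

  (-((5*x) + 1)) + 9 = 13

Step 1. [(-((5*x) + 1)) + 9 = 13] 9 comes off first (subtract 9). So sub: -((5*x) + 1) = 4.
Step 2. [-((5*x) + 1) = 4] LHS negated; negate both sides, so neg: (5*x) + 1 = -4.
Step 3. [(5*x) + 1 = -4] 1 comes off first (subtract 1) ⇒ sub: 5*x = -5.
Step 4. [5*x = -5] 5 out front; divide by 5, so div: x = -1.

Answer: x ∈ {-1}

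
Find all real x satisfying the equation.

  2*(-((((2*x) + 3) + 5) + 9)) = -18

Step 1. [2*(-((((2*x) + 3) + 5) + 9)) = -18] leading coefficient 2: divide by 2. So div: -((((2*x) + 3) + 5) + 9) = -9.
Step 2. [-((((2*x) + 3) + 5) + 9) = -9] leading − — multiply by −1 ⇒ neg: (((2*x) + 3) + 5) + 9 = 9.
Step 3. [(((2*x) + 3) + 5) + 9 = 9] the outer +9 inverts by subtracting 9, so sub: ((2*x) + 3) + 5 = 0.
Step 4. [((2*x) + 3) + 5 = 0] subtract 5: x sits inside (… + 5) ⇒ sub: (2*x) + 3 = -5.
Step 5. [(2*x) + 3 = -5] 3 comes off first (subtract 3). So sub: 2*x = -8.
Step 6. [2*x = -8] LHS = 2·(…); ÷2 both sides. So div: x = -4.

Answer: x ∈ {-4}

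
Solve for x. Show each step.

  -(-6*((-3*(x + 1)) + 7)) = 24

Step 1. [-(-6*((-3*(x + 1)) + 7)) = 24] leading − — multiply by −1. So neg: -6*((-3*(x + 1)) + 7) = -24.
Step 2. [-6*((-3*(x + 1)) + 7) = -24] divide by the outer -6. So div: (-3*(x + 1)) + 7 = 4.
Step 3. [(-3*(x + 1)) + 7 = 4] +7 is outermost — subtract 7 both sides. So sub: -3*(x + 1) = -3.
Step 4. [-3*(x + 1) = -3] divide by the outer -3. So div: x + 1 = 1.
Step 5. [x + 1 = 1] 1 comes off first (subtract 1) ⇒ sub: x = 0.

Answer: x ∈ {0}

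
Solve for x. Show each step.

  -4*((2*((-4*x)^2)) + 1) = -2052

Step 1. [-4*((2*((-4*x)^2)) + 1) = -2052] -4 out front; divide by -4, so div: (2*((-4*x)^2)) + 1 = 513.
Step 2. [(2*((-4*x)^2)) + 1 = 513] the outer +1 inverts by subtracting 1. So sub: 2*((-4*x)^2) = 512.
Step 3. [2*((-4*x)^2) = 512] leading coefficient 2: divide by 2, so div: (-4*x)^2 = 256.
Step 4. [(-4*x)^2 = 256] √ both sides: 256 ≥ 0 gives two branches, so sqrt: -4*x = 16 or -16.
Step 5. [-4*x = 16 or -16] LHS = -4·(…); ÷-4 both sides. So div: x = -4 or 4.

Answer: x ∈ {-4, 4}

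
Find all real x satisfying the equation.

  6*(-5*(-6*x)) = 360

Step 1. [6*(-5*(-6*x)) = 360] 6 out front; divide by 6. So div: -5*(-6*x) = 60.
Step 2. [-5*(-6*x) = 60] -5 out front; divide by -5, so div: -6*x = -12.
Step 3. [-6*x = -12] leading coefficient -6: divide by -6 ⇒ div: x = 2.

Answer: x ∈ {2}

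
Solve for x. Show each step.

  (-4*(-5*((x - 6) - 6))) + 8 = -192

Step 1. [(-4*(-5*((x - 6) - 6))) + 8 = -192] 8 comes off first (subtract 8), so sub: -4*(-5*((x - 6) - 6)) = -200.
Step 2. [-4*(-5*((x - 6) - 6)) = -200] LHS = -4·(…); ÷-4 both sides, so div: -5*((x - 6) - 6) = 50.
Step 3. [-5*((x - 6) - 6) = 50] LHS = -5·(…); ÷-5 both sides, so div: (x - 6) - 6 = -10.
Step 4. [(x - 6) - 6 = -10] 6 comes off first (add 6), so sub: x - 6 = -4.
Step 5. [x - 6 = -4] add 6: x sits inside (… - 6), so sub: x = 2.

Answer: x ∈ {2}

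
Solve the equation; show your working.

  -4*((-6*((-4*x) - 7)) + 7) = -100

Step 1. [-4*((-6*((-4*x) - 7)) + 7) = -100] -4 out front; divide by -4 ⇒ div: (-6*((-4*x) - 7)) + 7 = 25.
Step 2. [(-6*((-4*x) - 7)) + 7 = 25] peel the +7: subtract 7 from each side. So sub: -6*((-4*x) - 7) = 18.
Step 3. [-6*((-4*x) - 7) = 18] LHS = -6·(…); ÷-6 both sides ⇒ div: (-4*x) - 7 = -3.
Step 4. [(-4*x) - 7 = -3] 7 comes off first (add 7) ⇒ sub: -4*x = 4.
Step 5. [-4*x = 4] divide by the outer -4. So div: x = -1.

Answer: x ∈ {-1}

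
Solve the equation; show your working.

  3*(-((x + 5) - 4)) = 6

Step 1. [3*(-((x + 5) - 4)) = 6] 3 out front; divide by 3, so div: -((x + 5) - 4) = 2.
Step 2. [-((x + 5) - 4) = 2] LHS negated; negate both sides. So neg: (x + 5) - 4 = -2.
Step 3. [(x + 5) - 4 = -2] add 4: x sits inside (… - 4). So sub: x + 5 = 2.
Step 4. [x + 5 = 2] subtract 5: x sits inside (… + 5). So sub: x = -3.

Answer: x ∈ {-3}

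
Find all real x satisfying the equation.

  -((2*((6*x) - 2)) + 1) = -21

Step 1. [-((2*((6*x) - 2)) + 1) = -21] flip signs both sides ⇒ neg: (2*((6*x) - 2)) + 1 = 21.
Step 2. [(2*((6*x) - 2)) + 1 = 21] 1 comes off first (subtract 1). So sub: 2*((6*x) - 2) = 20.
Step 3. [2*((6*x) - 2) = 20] divide by the outer 2, so div: (6*x) - 2 = 10.
Step 4. [(6*x) - 2 = 10] 2 comes off first (add 2) ⇒ sub: 6*x = 12.
Step 5. [6*x = 12] leading coefficient 6: divide by 6, so div: x = 2.

Answer: x ∈ {2}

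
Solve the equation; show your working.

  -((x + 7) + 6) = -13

Step 1. [-((x + 7) + 6) = -13] LHS negated; negate both sides ⇒ neg: (x + 7) + 6 = 13.
Step 2. [(x + 7) + 6 = 13] peel the +6: subtract 6 from each side, so sub: x + 7 = 7.
Step 3. [x + 7 = 7] the outer +7 inverts by subtracting 7. So sub: x = 0.

Answer: x ∈ {0}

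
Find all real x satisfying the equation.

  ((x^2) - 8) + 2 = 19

Step 1. [((x^2) - 8) + 2 = 19] subtract 2: x sits inside (… + 2) ⇒ sub: (x^2) - 8 = 17.
Step 2. [(x^2) - 8 = 17] peel the -8: add 8 from each side. So sub: x^2 = 25.
Step 3. [x^2 = 25] √ both sides: 25 ≥ 0 gives two branches, so sqrt: x = 5 or -5.

Answer: x ∈ {-5, 5}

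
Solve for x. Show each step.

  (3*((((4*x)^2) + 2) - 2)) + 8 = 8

Step 1. [(3*((((4*x)^2) + 2) - 2)) + 8 = 8] the outer +8 inverts by subtracting 8 ⇒ sub: 3*((((4*x)^2) + 2) - 2) = 0.
Step 2. [3*((((4*x)^2) + 2) - 2) = 0] 3·(inner) — divide through by 3, so div: (((4*x)^2) + 2) - 2 = 0.
Step 3. [(((4*x)^2) + 2) - 2 = 0] the outer -2 inverts by adding 2. So sub: ((4*x)^2) + 2 = 2.
Step 4. [((4*x)^2) + 2 = 2] 2 comes off first (subtract 2), so sub: (4*x)^2 = 0.
Step 5. [(4*x)^2 = 0] LHS squared, RHS 0 ≥ 0: apply √ (±), so sqrt: 4*x = 0.
Step 6. [4*x = 0] 4 out front; divide by 4. So div: x = 0.

Answer: x ∈ {0}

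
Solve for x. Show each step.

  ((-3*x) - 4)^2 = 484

Step 1. [((-3*x) - 4)^2 = 484] 484 ≥ 0, LHS is (·)² — take ±√ ⇒ sqrt: (-3*x) - 4 = 22 or -22.
Step 2. [(-3*x) - 4 = 22 or -22] -4 is outermost — add 4 both sides, so sub: -3*x = 26 or -18.
Step 3. [-3*x = 26 or -18] divide by the outer -3. So div: x = -26/3 or 6.

Answer: x ∈ {-26/3, 6}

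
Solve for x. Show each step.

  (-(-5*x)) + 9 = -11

Step 1. [(-(-5*x)) + 9 = -11] peel the +9: subtract 9 from each side, so sub: -(-5*x) = -20.
Step 2. [-(-5*x) = -20] LHS negated; negate both sides. So neg: -5*x = 20.
Step 3. [-5*x = 20] divide by the outer -5, so div: x = -4.

Answer: x ∈ {-4}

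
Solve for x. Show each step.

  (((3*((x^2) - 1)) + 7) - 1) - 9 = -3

Step 1. [(((3*((x^2) - 1)) + 7) - 1) - 9 = -3] -9 is outermost — add 9 both sides ⇒ sub: ((3*((x^2) - 1)) + 7) - 1 = 6.
Step 2. [((3*((x^2) - 1)) + 7) - 1 = 6] the outer -1 inverts by adding 1, so sub: (3*((x^2) - 1)) + 7 = 7.
Step 3. [(3*((x^2) - 1)) + 7 = 7] peel the +7: subtract 7 from each side ⇒ sub: 3*((x^2) - 1) = 0.
Step 4. [3*((x^2) - 1) = 0] divide by the outer 3. So div: (x^2) - 1 = 0.
Step 5. [(x^2) - 1 = 0] 1 comes off first (add 1). So sub: x^2 = 1.
Step 6. [x^2 = 1] √ both sides: 1 ≥ 0 gives two branches. So sqrt: x = 1 or -1.

Answer: x ∈ {-1, 1}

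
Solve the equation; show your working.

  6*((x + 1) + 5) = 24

Step 1. [6*((x + 1) + 5) = 24] LHS = 6·(…); ÷6 both sides, so div: (x + 1) + 5 = 4.
Step 2. [(x + 1) + 5 = 4] the outer +5 inverts by subtracting 5, so sub: x + 1 = -1.
Step 3. [x + 1 = -1] +1 is outermost — subtract 1 both sides, so sub: x = -2.

Answer: x ∈ {-2}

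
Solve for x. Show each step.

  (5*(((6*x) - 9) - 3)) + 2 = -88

Step 1. [(5*(((6*x) - 9) - 3)) + 2 = -88] subtract 2: x sits inside (… + 2), so sub: 5*(((6*x) - 9) - 3) = -90.
Step 2. [5*(((6*x) - 9) - 3) = -90] 5·(inner) — divide through by 5 ⇒ div: ((6*x) - 9) - 3 = -18.
Step 3. [((6*x) - 9) - 3 = -18] add 3: x sits inside (… - 3) ⇒ sub: (6*x) - 9 = -15.
Step 4. [(6*x) - 9 = -15] 9 comes off first (add 9) ⇒ sub: 6*x = -6.
Step 5. [6*x = -6] 6 out front; divide by 6. So div: x = -1.

Answer: x ∈ {-1}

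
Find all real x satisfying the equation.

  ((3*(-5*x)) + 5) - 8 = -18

Step 1. [((3*(-5*x)) + 5) - 8 = -18] -8 is outermost — add 8 both sides ⇒ sub: (3*(-5*x)) + 5 = -10.
Step 2. [(3*(-5*x)) + 5 = -10] 5 comes off first (subtract 5), so sub: 3*(-5*x) = -15.
Step 3. [3*(-5*x) = -15] divide by the outer 3. So div: -5*x = -5.
Step 4. [-5*x = -5] -5·(inner) — divide through by -5 ⇒ div: x = 1.

Answer: x ∈ {1}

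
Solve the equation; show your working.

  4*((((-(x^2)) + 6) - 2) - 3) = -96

Step 1. [4*((((-(x^2)) + 6) - 2) - 3) = -96] 4 out front; divide by 4, so div: (((-(x^2)) + 6) - 2) - 3 = -24.
Step 2. [(((-(x^2)) + 6) - 2) - 3 = -24] add 3: x sits inside (… - 3) ⇒ sub: ((-(x^2)) + 6) - 2 = -21.
Step 3. [((-(x^2)) + 6) - 2 = -21] add 2: x sits inside (… - 2). So sub: (-(x^2)) + 6 = -19.
Step 4. [(-(x^2)) + 6 = -19] 6 comes off first (subtract 6) ⇒ sub: -(x^2) = -25.
Step 5. [-(x^2) = -25] flip signs both sides. So neg: x^2 = 25.
Step 6. [x^2 = 25] √ both sides: 25 ≥ 0 gives two branches. So sqrt: x = 5 or -5.

Answer: x ∈ {-5, 5}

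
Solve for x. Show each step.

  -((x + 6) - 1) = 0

Step 1. [-((x + 6) - 1) = 0] LHS negated; negate both sides, so neg: (x + 6) - 1 = 0.
Step 2. [(x + 6) - 1 = 0] add 1: x sits inside (… - 1) ⇒ sub: x + 6 = 1.
Step 3. [x + 6 = 1] subtract 6: x sits inside (… + 6) ⇒ sub: x = -5.

Answer: x ∈ {-5}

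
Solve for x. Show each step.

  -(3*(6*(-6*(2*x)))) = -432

Step 1. [-(3*(6*(-6*(2*x)))) = -432] LHS negated; negate both sides. So neg: 3*(6*(-6*(2*x))) = 432.
Step 2. [3*(6*(-6*(2*x))) = 432] divide by the outer 3, so div: 6*(-6*(2*x)) = 144.
Step 3. [6*(-6*(2*x)) = 144] leading coefficient 6: divide by 6 ⇒ div: -6*(2*x) = 24.
Step 4. [-6*(2*x) = 24] leading coefficient -6: divide by -6. So div: 2*x = -4.
Step 5. [2*x = -4] 2 out front; divide by 2. So div: x = -2.

Answer: x ∈ {-2}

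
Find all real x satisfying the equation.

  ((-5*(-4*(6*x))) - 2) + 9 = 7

Step 1. [((-5*(-4*(6*x))) - 2) + 9 = 7] 9 comes off first (subtract 9), so sub: (-5*(-4*(6*x))) - 2 = -2.
Step 2. [(-5*(-4*(6*x))) - 2 = -2] add 2: x sits inside (… - 2). So sub: -5*(-4*(6*x)) = 0.
Step 3. [-5*(-4*(6*x)) = 0] leading coefficient -5: divide by -5. So div: -4*(6*x) = 0.
Step 4. [-4*(6*x) = 0] -4 out front; divide by -4. So div: 6*x = 0.
Step 5. [6*x = 0] divide by the outer 6 ⇒ div: x = 0.

Answer: x ∈ {0}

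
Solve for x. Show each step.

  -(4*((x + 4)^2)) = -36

Step 1. [-(4*((x + 4)^2)) = -36] LHS negated; negate both sides, so neg: 4*((x + 4)^2) = 36.
Step 2. [4*((x + 4)^2) = 36] divide by the outer 4 ⇒ div: (x + 4)^2 = 9.
Step 3. [(x + 4)^2 = 9] √ both sides: 9 ≥ 0 gives two branches. So sqrt: x + 4 = 3 or -3.
Step 4. [x + 4 = 3 or -3] 4 comes off first (subtract 4), so sub: x = -1 or -7.

Answer: x ∈ {-7, -1}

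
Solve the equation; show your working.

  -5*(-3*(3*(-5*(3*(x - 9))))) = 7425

Step 1. [-5*(-3*(3*(-5*(3*(x - 9))))) = 7425] divide by the outer -5 ⇒ div: -3*(3*(-5*(3*(x - 9)))) = -1485.
Step 2. [-3*(3*(-5*(3*(x - 9)))) = -1485] -3·(inner) — divide through by -3 ⇒ div: 3*(-5*(3*(x - 9))) = 495.
Step 3. [3*(-5*(3*(x - 9))) = 495] 3·(inner) — divide through by 3 ⇒ div: -5*(3*(x - 9)) = 165.
Step 4. [-5*(3*(x - 9)) = 165] -5 out front; divide by -5, so div: 3*(x - 9) = -33.
Step 5. [3*(x - 9) = -33] 3 out front; divide by 3, so div: x - 9 = -11.
Step 6. [x - 9 = -11] add 9: x sits inside (… - 9), so sub: x = -2.

Answer: x ∈ {-2}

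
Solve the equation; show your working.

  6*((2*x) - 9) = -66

Step 1. [6*((2*x) - 9) = -66] LHS = 6·(…); ÷6 both sides. So div: (2*x) - 9 = -11.
Step 2. [(2*x) - 9 = -11] the outer -9 inverts by adding 9. So sub: 2*x = -2.
Step 3. [2*x = -2] LHS = 2·(…); ÷2 both sides, so div: x = -1.

Answer: x ∈ {-1}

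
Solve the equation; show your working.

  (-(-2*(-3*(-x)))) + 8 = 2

Step 1. [(-(-2*(-3*(-x)))) + 8 = 2] peel the +8: subtract 8 from each side. So sub: -(-2*(-3*(-x))) = -6.
Step 2. [-(-2*(-3*(-x))) = -6] LHS negated; negate both sides, so neg: -2*(-3*(-x)) = 6.
Step 3. [-2*(-3*(-x)) = 6] LHS = -2·(…); ÷-2 both sides. So div: -3*(-x) = -3.
Step 4. [-3*(-x) = -3] LHS = -3·(…); ÷-3 both sides. So div: -x = 1.
Step 5. [-x = 1] flip signs both sides. So neg: x = -1.

Answer: x ∈ {-1}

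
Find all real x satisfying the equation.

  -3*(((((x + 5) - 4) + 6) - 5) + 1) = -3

Step 1. [-3*(((((x + 5) - 4) + 6) - 5) + 1) = -3] leading coefficient -3: divide by -3. So div: ((((x + 5) - 4) + 6) - 5) + 1 = 1.
Step 2. [((((x + 5) - 4) + 6) - 5) + 1 = 1] peel the +1: subtract 1 from each side ⇒ sub: (((x + 5) - 4) + 6) - 5 = 0.
Step 3. [(((x + 5) - 4) + 6) - 5 = 0] -5 is outermost — add 5 both sides, so sub: ((x + 5) - 4) + 6 = 5.
Step 4. [((x + 5) - 4) + 6 = 5] 6 comes off first (subtract 6), so sub: (x + 5) - 4 = -1.
Step 5. [(x + 5) - 4 = -1] add 4: x sits inside (… - 4), so sub: x + 5 = 3.
Step 6. [x + 5 = 3] subtract 5: x sits inside (… + 5), so sub: x = -2.

Answer: x ∈ {-2}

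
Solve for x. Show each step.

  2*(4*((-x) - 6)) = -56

Step 1. [2*(4*((-x) - 6)) = -56] divide by the outer 2. So div: 4*((-x) - 6) = -28.
Step 2. [4*((-x) - 6) = -28] 4 out front; divide by 4. So div: (-x) - 6 = -7.
Step 3. [(-x) - 6 = -7] 6 comes off first (add 6) ⇒ sub: -x = -1.
Step 4. [-x = -1] flip signs both sides, so neg: x = 1.

Answer: x ∈ {1}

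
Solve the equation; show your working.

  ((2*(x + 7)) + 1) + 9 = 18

Step 1. [((2*(x + 7)) + 1) + 9 = 18] 9 comes off first (subtract 9). So sub: (2*(x + 7)) + 1 = 9.
Step 2. [(2*(x + 7)) + 1 = 9] 1 comes off first (subtract 1), so sub: 2*(x + 7) = 8.
Step 3. [2*(x + 7) = 8] LHS = 2·(…); ÷2 both sides ⇒ div: x + 7 = 4.
Step 4. [x + 7 = 4] peel the +7: subtract 7 from each side. So sub: x = -3.

Answer: x ∈ {-3}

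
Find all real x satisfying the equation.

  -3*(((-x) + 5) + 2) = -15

Step 1. [-3*(((-x) + 5) + 2) = -15] LHS = -3·(…); ÷-3 both sides, so div: ((-x) + 5) + 2 = 5.
Step 2. [((-x) + 5) + 2 = 5] 2 comes off first (subtract 2) ⇒ sub: (-x) + 5 = 3.
Step 3. [(-x) + 5 = 3] subtract 5: x sits inside (… + 5), so sub: -x = -2.
Step 4. [-x = -2] flip signs both sides, so neg: x = 2.

Answer: x ∈ {2}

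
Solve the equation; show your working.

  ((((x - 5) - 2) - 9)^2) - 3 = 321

Step 1. [((((x - 5) - 2) - 9)^2) - 3 = 321] -3 is outermost — add 3 both sides ⇒ sub: (((x - 5) - 2) - 9)^2 = 324.
Step 2. [(((x - 5) - 2) - 9)^2 = 324] √ both sides: 324 ≥ 0 gives two branches ⇒ sqrt: ((x - 5) - 2) - 9 = 18 or -18.
Step 3. [((x - 5) - 2) - 9 = 18 or -18] add 9: x sits inside (… - 9) ⇒ sub: (x - 5) - 2 = 27 or -9.
Step 4. [(x - 5) - 2 = 27 or -9] the outer -2 inverts by adding 2 ⇒ sub: x - 5 = 29 or -7.
Step 5. [x - 5 = 29 or -7] peel the -5: add 5 from each side, so sub: x = 34 or -2.

Answer: x ∈ {-2, 34}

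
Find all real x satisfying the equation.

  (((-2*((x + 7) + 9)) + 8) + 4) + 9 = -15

Step 1. [(((-2*((x + 7) + 9)) + 8) + 4) + 9 = -15] the outer +9 inverts by subtracting 9 ⇒ sub: ((-2*((x + 7) + 9)) + 8) + 4 = -24.
Step 2. [((-2*((x + 7) + 9)) + 8) + 4 = -24] +4 is outermost — subtract 4 both sides ⇒ sub: (-2*((x + 7) + 9)) + 8 = -28.
Step 3. [(-2*((x + 7) + 9)) + 8 = -28] -2 divides every term; factor it out ⇒ factor: ((x + 7) + 9) - 4 = 14.
Step 4. [((x + 7) + 9) - 4 = 14] peel the -4: add 4 from each side. So sub: (x + 7) + 9 = 18.
Step 5. [(x + 7) + 9 = 18] the outer +9 inverts by subtracting 9, so sub: x + 7 = 9.
Step 6. [x + 7 = 9] +7 is outermost — subtract 7 both sides, so sub: x = 2.

Answer: x ∈ {2}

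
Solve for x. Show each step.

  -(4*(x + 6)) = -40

Step 1. [-(4*(x + 6)) = -40] leading − — multiply by −1, so neg: 4*(x + 6) = 40.
Step 2. [4*(x + 6) = 40] LHS = 4·(…); ÷4 both sides, so div: x + 6 = 10.
Step 3. [x + 6 = 10] 6 comes off first (subtract 6) ⇒ sub: x = 4.

Answer: x ∈ {4}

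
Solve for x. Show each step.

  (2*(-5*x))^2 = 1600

Step 1. [(2*(-5*x))^2 = 1600] √ both sides: 1600 ≥ 0 gives two branches. So sqrt: 2*(-5*x) = 40 or -40.
Step 2. [2*(-5*x) = 40 or -40] LHS = 2·(…); ÷2 both sides, so div: -5*x = 20 or -20.
Step 3. [-5*x = 20 or -20] leading coefficient -5: divide by -5 ⇒ div: x = -4 or 4.

Answer: x ∈ {-4, 4}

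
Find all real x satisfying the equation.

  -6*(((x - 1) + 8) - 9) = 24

Step 1. [-6*(((x - 1) + 8) - 9) = 24] leading coefficient -6: divide by -6 ⇒ div: ((x - 1) + 8) - 9 = -4.
Step 2. [((x - 1) + 8) - 9 = -4] 9 comes off first (add 9) ⇒ sub: (x - 1) + 8 = 5.
Step 3. [(x - 1) + 8 = 5] peel the +8: subtract 8 from each side, so sub: x - 1 = -3.
Step 4. [x - 1 = -3] -1 is outermost — add 1 both sides. So sub: x = -2.

Answer: x ∈ {-2}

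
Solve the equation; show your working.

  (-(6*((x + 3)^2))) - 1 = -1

Step 1. [(-(6*((x + 3)^2))) - 1 = -1] the outer -1 inverts by adding 1 ⇒ sub: -(6*((x + 3)^2)) = 0.
Step 2. [-(6*((x + 3)^2)) = 0] leading − — multiply by −1 ⇒ neg: 6*((x + 3)^2) = 0.
Step 3. [6*((x + 3)^2) = 0] LHS = 6·(…); ÷6 both sides ⇒ div: (x + 3)^2 = 0.
Step 4. [(x + 3)^2 = 0] 0 ≥ 0, LHS is (·)² — take ±√. So sqrt: x + 3 = 0.
Step 5. [x + 3 = 0] subtract 3: x sits inside (… + 3), so sub: x = -3.

Answer: x ∈ {-3}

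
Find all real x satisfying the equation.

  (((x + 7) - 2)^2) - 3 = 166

Step 1. [(((x + 7) - 2)^2) - 3 = 166] 3 comes off first (add 3) ⇒ sub: ((x + 7) - 2)^2 = 169.
Step 2. [((x + 7) - 2)^2 = 169] √ both sides: 169 ≥ 0 gives two branches ⇒ sqrt: (x + 7) - 2 = 13 or -13.
Step 3. [(x + 7) - 2 = 13 or -13] -2 is outermost — add 2 both sides. So sub: x + 7 = 15 or -11.
Step 4. [x + 7 = 15 or -11] subtract 7: x sits inside (… + 7) ⇒ sub: x = 8 or -18.

Answer: x ∈ {-18, 8}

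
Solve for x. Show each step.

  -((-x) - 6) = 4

Step 1. [-((-x) - 6) = 4] flip signs both sides ⇒ neg: (-x) - 6 = -4.
Step 2. [(-x) - 6 = -4] peel the -6: add 6 from each side ⇒ sub: -x = 2.
Step 3. [-x = 2] LHS negated; negate both sides ⇒ neg: x = -2.

Answer: x ∈ {-2}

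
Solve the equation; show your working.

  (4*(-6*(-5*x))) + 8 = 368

Step 1. [(4*(-6*(-5*x))) + 8 = 368] common factor 4 (LHS and 368) — divide through, so factor: (-6*(-5*x)) + 2 = 92.
Step 2. [(-6*(-5*x)) + 2 = 92] the outer +2 inverts by subtracting 2, so sub: -6*(-5*x) = 90.
Step 3. [-6*(-5*x) = 90] leading coefficient -6: divide by -6. So div: -5*x = -15.
Step 4. [-5*x = -15] LHS = -5·(…); ÷-5 both sides ⇒ div: x = 3.

Answer: x ∈ {3}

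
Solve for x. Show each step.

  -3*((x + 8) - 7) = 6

Step 1. [-3*((x + 8) - 7) = 6] leading coefficient -3: divide by -3. So div: (x + 8) - 7 = -2.
Step 2. [(x + 8) - 7 = -2] -7 is outermost — add 7 both sides, so sub: x + 8 = 5.
Step 3. [x + 8 = 5] 8 comes off first (subtract 8) ⇒ sub: x = -3.

Answer: x ∈ {-3}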